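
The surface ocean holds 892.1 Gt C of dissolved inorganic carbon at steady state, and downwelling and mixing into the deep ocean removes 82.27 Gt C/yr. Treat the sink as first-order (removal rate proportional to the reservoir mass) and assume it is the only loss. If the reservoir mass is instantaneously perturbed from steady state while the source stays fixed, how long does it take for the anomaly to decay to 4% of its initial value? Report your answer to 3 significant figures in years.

For a linear reservoir the anomaly decays as exp(−t/τ) with τ = M/F = 892.1/82.27 = 10.84 yr.
exp(−t/τ) = 0.04 ⇒ t = −τ ln(0.04) = 10.84 × 3.219 = 34.90 yr.

34.9 yr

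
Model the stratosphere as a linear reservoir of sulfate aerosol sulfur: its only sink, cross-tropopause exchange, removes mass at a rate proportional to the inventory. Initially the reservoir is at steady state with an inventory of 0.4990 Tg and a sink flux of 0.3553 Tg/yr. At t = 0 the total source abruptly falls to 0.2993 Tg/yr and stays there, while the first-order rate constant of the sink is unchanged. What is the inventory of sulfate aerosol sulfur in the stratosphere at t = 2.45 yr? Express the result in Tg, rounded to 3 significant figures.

0.434 Tg

Residence time τ = M₀/F₀ = 1.404 yr. The eventual steady state is M_∞ = M₀·(F₁/F₀) = 0.4990 × 0.2993/0.3553 = 0.42035 Tg.
The anomaly ΔM(t) = M(t) − M_∞ decays as ΔM₀·e^(−t/τ) with ΔM₀ = 0.4990 − 0.42035 = 0.07865 Tg.
At t = 2.45 yr, e^(−t/τ) = e^(−1.744) = 0.1747, so ΔM = 0.01374 Tg and M = 0.42035 + 0.01374 = 0.43409 Tg.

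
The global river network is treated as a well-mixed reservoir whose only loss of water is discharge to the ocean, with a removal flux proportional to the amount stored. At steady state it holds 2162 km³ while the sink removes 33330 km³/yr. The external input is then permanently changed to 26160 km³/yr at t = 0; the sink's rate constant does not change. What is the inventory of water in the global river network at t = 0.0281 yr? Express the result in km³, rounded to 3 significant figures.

2000 km³

τ = M₀/F₀ = 2162/33330 = 0.06487 yr; rate constant k = 1/τ.
New steady state M_∞ = F₁/k = F₁·τ = 26160 × 0.06487 = 1696.9 km³.
M(t) = M_∞ + (M₀ − M_∞)·e^(−t/τ); t/τ = 0.0281/0.06487 = 0.4332, so e^(−t/τ) = 0.6484.
M(t) = 1696.9 + 465.1 × 0.6484 = 1998.5 km³.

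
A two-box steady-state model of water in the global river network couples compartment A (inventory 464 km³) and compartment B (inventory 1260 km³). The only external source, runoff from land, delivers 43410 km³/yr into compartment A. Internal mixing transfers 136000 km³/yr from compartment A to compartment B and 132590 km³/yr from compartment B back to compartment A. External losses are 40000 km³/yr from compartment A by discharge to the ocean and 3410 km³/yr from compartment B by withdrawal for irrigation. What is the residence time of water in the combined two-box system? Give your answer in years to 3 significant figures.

0.0397 yr

Treat the two boxes together as one reservoir: the mixing fluxes between them are internal recycling, so τ = ΣM / Σ(external losses).
M_total = 464 + 1260 = 1724.0 km³.
ΣF_external_out = 40000 + 3410 = 43410 km³/yr.
τ = M_total / ΣF_ext = 1724.0 / 43410 = 0.03971 yr.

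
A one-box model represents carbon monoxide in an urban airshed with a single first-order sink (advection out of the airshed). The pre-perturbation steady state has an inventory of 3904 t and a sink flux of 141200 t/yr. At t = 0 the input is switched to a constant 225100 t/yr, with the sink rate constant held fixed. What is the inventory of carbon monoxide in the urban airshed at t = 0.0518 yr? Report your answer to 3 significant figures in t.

τ = M₀/F₀ = 3904/141200 = 0.02765 yr; rate constant k = 1/τ.
New steady state M_∞ = F₁/k = F₁·τ = 225100 × 0.02765 = 6223.7 t.
M(t) = M_∞ + (M₀ − M_∞)·e^(−t/τ); t/τ = 0.0518/0.02765 = 1.874, so e^(−t/τ) = 0.1536.
M(t) = 6223.7 − 2320 × 0.1536 = 5867.5 t.

5870 t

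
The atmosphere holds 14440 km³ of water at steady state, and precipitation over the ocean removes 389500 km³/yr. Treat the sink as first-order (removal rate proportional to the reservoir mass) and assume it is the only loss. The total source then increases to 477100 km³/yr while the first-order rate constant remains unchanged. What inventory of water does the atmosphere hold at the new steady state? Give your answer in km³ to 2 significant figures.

18000 km³

Rate constant k = F/M = 389500 / 14440 = 26.97 yr⁻¹.
At the new steady state, source = k·M_new ⇒ M_new = 477100 / 26.97 = 17690 km³.
(Equivalently M_new = M × F_new/F_old = 14440 × 477100/389500.)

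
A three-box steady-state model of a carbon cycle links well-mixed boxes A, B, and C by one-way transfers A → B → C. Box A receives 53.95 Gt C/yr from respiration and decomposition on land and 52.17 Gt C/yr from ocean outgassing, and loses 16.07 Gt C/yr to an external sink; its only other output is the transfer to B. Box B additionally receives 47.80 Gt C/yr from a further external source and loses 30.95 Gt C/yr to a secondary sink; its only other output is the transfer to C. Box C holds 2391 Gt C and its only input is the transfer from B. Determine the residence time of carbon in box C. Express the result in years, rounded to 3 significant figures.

22.4 yr

Box A: F(A→B) = (53.95 + 52.17) − 16.07 = 90.050 Gt C/yr.
Box B: F(B→C) = (90.050 + 47.80) − 30.95 = 106.90 Gt C/yr.
Box C throughput = its input = 106.90 Gt C/yr; τ = 2391 / 106.90 = 22.37 yr.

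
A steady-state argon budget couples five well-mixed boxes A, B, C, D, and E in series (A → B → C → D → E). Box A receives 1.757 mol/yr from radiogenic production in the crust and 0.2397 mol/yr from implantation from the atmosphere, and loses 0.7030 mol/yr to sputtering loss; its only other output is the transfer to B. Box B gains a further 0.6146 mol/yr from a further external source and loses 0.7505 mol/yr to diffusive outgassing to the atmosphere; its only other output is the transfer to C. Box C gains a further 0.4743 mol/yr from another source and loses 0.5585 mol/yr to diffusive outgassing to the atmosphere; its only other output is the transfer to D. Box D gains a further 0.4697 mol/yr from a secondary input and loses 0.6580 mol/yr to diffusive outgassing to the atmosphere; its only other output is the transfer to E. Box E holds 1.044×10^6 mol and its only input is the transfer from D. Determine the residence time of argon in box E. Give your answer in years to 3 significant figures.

Box A: F(A→B) = (1.757 + 0.2397) − 0.7030 = 1.2937 mol/yr.
Box B: F(B→C) = (1.2937 + 0.6146) − 0.7505 = 1.1578 mol/yr.
Box C: F(C→D) = (1.1578 + 0.4743) − 0.5585 = 1.0736 mol/yr.
Box D: F(D→E) = (1.0736 + 0.4697) − 0.6580 = 0.88530 mol/yr.
Box E throughput = its input = 0.88530 mol/yr; τ = 1.044×10^6 / 0.88530 = 1.179×10^6 yr.

1.18×10^6 yr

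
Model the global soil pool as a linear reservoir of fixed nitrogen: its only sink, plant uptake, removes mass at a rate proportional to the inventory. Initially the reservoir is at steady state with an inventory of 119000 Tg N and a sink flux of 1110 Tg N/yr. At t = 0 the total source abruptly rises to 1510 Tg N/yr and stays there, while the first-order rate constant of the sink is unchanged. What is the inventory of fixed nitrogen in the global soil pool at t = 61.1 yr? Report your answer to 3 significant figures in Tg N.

138000 Tg N

τ = M₀/F₀ = 119000/1110 = 107.2 yr; rate constant k = 1/τ.
New steady state M_∞ = F₁/k = F₁·τ = 1510 × 107.2 = 161880 Tg N.
M(t) = M_∞ + (M₀ − M_∞)·e^(−t/τ); t/τ = 61.1/107.2 = 0.5699, so e^(−t/τ) = 0.5656.
M(t) = 161880 − 42880 × 0.5656 = 137630 Tg N.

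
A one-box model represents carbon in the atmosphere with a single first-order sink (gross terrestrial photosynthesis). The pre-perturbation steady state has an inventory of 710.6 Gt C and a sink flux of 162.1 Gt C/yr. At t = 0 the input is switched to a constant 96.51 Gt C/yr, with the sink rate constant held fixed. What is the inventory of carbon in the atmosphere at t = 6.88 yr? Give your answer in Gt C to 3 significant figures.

483 Gt C

Residence time τ = M₀/F₀ = 4.384 yr. The eventual steady state is M_∞ = M₀·(F₁/F₀) = 710.6 × 96.51/162.1 = 423.07 Gt C.
The anomaly ΔM(t) = M(t) − M_∞ decays as ΔM₀·e^(−t/τ) with ΔM₀ = 710.6 − 423.07 = 287.5 Gt C.
At t = 6.88 yr, e^(−t/τ) = e^(−1.569) = 0.2082, so ΔM = 59.85 Gt C and M = 423.07 + 59.85 = 482.92 Gt C.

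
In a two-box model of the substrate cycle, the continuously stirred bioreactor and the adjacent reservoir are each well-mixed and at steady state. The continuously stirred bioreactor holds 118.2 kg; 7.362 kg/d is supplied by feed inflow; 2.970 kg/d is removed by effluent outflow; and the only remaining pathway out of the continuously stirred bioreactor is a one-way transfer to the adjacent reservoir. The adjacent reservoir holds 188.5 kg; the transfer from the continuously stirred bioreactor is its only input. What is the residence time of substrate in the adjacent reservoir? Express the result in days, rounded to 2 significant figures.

43 d

Balance the continuously stirred bioreactor: ΣF_in = 7.3620 kg/d.
Transfer to the adjacent reservoir = ΣF_in − (2.970) = 4.3920 kg/d.
At steady state the output of the adjacent reservoir equals its input, 4.3920 kg/d.
τ = M / F = 188.5 / 4.3920 = 42.92 d.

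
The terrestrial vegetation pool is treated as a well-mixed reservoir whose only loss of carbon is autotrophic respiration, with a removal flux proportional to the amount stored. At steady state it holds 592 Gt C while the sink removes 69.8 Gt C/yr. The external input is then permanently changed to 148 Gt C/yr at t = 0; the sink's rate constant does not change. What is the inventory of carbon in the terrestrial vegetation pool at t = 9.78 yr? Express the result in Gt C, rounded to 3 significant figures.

τ = M₀/F₀ = 592/69.8 = 8.481 yr; rate constant k = 1/τ.
New steady state M_∞ = F₁/k = F₁·τ = 148 × 8.481 = 1255.2 Gt C.
M(t) = M_∞ + (M₀ − M_∞)·e^(−t/τ); t/τ = 9.78/8.481 = 1.153, so e^(−t/τ) = 0.3157.
M(t) = 1255.2 − 663.2 × 0.3157 = 1045.9 Gt C.

1050 Gt C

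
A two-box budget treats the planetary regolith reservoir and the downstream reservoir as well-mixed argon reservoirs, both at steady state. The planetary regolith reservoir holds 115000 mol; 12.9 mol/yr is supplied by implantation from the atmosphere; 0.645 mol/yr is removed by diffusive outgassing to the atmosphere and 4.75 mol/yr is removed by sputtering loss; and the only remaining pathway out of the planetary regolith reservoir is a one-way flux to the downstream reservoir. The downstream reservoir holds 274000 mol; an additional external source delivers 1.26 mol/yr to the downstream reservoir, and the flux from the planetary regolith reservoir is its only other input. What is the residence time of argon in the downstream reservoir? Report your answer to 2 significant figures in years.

Balance the planetary regolith reservoir: ΣF_in = 12.900 mol/yr.
Flux to the downstream reservoir = ΣF_in − (0.645 + 4.75) = 7.5050 mol/yr.
Total input to the downstream reservoir = 7.5050 + 1.26 = 8.7650 mol/yr; at steady state this equals its total output.
τ = M / F = 274000 / 8.7650 = 31260 yr.

31000 yr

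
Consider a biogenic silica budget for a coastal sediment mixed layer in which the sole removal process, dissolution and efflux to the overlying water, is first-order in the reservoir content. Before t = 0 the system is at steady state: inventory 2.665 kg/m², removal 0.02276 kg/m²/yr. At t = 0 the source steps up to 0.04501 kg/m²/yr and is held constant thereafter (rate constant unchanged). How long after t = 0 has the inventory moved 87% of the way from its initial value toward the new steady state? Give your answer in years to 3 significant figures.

τ = M₀/F₀ = 2.665/0.02276 = 117.1 yr.
The remaining gap fraction is e^(−t/τ); 87% covered ⇒ e^(−t/τ) = 0.130.
t = −τ ln(0.130) = 117.1 × 2.040 = 238.9 yr.

239 yr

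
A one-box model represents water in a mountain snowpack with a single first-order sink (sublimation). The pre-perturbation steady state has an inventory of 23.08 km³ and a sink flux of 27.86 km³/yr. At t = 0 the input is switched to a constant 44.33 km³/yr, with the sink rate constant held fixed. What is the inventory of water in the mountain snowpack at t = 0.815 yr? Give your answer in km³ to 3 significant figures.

τ = M₀/F₀ = 23.08/27.86 = 0.8284 yr; rate constant k = 1/τ.
New steady state M_∞ = F₁/k = F₁·τ = 44.33 × 0.8284 = 36.724 km³.
M(t) = M_∞ + (M₀ − M_∞)·e^(−t/τ); t/τ = 0.815/0.8284 = 0.9838, so e^(−t/τ) = 0.3739.
M(t) = 36.724 − 13.64 × 0.3739 = 31.623 km³.

31.6 km³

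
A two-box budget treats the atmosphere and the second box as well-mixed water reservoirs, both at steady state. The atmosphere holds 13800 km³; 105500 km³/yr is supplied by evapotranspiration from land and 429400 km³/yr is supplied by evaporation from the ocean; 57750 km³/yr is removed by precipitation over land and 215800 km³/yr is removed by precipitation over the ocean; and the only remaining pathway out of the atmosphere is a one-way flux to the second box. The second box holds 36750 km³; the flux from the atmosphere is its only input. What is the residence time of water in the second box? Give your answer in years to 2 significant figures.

0.14 yr

Balance the atmosphere: ΣF_in = 105500 + 429400 = 534900 km³/yr.
Flux to the second box = ΣF_in − (57750 + 215800) = 261350 km³/yr.
At steady state the output of the second box equals its input, 261350 km³/yr.
τ = M / F = 36750 / 261350 = 0.1406 yr.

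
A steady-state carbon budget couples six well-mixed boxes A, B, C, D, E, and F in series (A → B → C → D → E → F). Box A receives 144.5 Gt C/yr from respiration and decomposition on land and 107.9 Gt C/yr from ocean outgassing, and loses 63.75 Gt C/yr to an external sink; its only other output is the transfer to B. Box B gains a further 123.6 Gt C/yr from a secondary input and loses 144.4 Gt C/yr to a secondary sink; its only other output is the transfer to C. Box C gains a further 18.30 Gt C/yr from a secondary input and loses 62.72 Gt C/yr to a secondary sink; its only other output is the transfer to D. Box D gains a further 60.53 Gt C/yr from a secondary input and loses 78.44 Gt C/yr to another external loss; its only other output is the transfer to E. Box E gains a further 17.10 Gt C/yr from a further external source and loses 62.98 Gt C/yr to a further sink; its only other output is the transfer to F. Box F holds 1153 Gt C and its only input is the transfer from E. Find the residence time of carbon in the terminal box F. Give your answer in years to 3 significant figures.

Box A: F(A→B) = (144.5 + 107.9) − 63.75 = 188.65 Gt C/yr.
Box B: F(B→C) = (188.65 + 123.6) − 144.4 = 167.85 Gt C/yr.
Box C: F(C→D) = (167.85 + 18.30) − 62.72 = 123.43 Gt C/yr.
Box D: F(D→E) = (123.43 + 60.53) − 78.44 = 105.52 Gt C/yr.
Box E: F(E→F) = (105.52 + 17.10) − 62.98 = 59.640 Gt C/yr.
Box F throughput = its input = 59.640 Gt C/yr; τ = 1153 / 59.640 = 19.33 yr.

19.3 yr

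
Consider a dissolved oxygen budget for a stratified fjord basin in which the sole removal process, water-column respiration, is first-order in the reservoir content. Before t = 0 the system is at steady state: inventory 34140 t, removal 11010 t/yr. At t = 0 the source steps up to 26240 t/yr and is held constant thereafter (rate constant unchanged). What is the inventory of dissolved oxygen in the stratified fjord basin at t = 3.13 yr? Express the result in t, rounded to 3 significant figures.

64200 t

τ = M₀/F₀ = 34140/11010 = 3.101 yr; rate constant k = 1/τ.
New steady state M_∞ = F₁/k = F₁·τ = 26240 × 3.101 = 81365 t.
M(t) = M_∞ + (M₀ − M_∞)·e^(−t/τ); t/τ = 3.13/3.101 = 1.009, so e^(−t/τ) = 0.3644.
M(t) = 81365 − 47230 × 0.3644 = 64155 t.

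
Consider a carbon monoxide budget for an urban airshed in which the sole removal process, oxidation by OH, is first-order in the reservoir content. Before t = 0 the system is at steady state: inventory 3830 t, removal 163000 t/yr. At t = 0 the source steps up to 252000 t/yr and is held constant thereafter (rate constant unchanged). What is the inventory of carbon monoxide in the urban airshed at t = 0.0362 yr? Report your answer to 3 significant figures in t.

τ = M₀/F₀ = 3830/163000 = 0.02350 yr; rate constant k = 1/τ.
New steady state M_∞ = F₁/k = F₁·τ = 252000 × 0.02350 = 5921.2 t.
M(t) = M_∞ + (M₀ − M_∞)·e^(−t/τ); t/τ = 0.0362/0.02350 = 1.541, so e^(−t/τ) = 0.2142.
M(t) = 5921.2 − 2091 × 0.2142 = 5473.2 t.

5470 t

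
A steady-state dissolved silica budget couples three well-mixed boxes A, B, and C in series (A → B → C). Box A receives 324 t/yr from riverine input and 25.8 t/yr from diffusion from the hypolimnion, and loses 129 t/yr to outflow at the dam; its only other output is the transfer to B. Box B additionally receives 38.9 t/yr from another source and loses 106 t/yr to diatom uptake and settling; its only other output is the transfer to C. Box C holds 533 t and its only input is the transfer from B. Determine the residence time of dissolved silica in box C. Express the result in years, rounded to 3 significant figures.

Box A: F(A→B) = (324 + 25.8) − 129 = 220.80 t/yr.
Box B: F(B→C) = (220.80 + 38.9) − 106 = 153.70 t/yr.
Box C throughput = its input = 153.70 t/yr; τ = 533 / 153.70 = 3.468 yr.

3.47 yr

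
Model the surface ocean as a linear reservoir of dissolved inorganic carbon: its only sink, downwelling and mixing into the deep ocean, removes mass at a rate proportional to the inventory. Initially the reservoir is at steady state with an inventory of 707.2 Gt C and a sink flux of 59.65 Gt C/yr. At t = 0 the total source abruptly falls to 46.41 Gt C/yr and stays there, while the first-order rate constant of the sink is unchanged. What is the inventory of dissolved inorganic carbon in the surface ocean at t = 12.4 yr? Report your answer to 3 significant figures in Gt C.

The sink rate constant is k = F₀/M₀ = 59.65/707.2 = 0.08435 yr⁻¹.
Solving dM/dt = F₁ − kM with M(0) = M₀ gives M(t) = F₁/k + (M₀ − F₁/k)·e^(−kt).
F₁/k = 46.41/0.08435 = 550.23 Gt C; kt = 0.08435 × 12.4 = 1.046, e^(−kt) = 0.3514.
M(12.4) = 550.23 + (707.2 − 550.23) × 0.3514 = 550.23 + 55.16 = 605.38 Gt C.

605 Gt C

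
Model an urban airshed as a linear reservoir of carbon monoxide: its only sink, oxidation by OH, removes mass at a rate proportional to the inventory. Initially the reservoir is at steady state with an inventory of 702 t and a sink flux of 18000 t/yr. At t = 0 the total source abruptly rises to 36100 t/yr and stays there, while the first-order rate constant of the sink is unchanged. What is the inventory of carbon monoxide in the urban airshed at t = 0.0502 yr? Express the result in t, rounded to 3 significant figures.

1210 t

τ = M₀/F₀ = 702/18000 = 0.03900 yr; rate constant k = 1/τ.
New steady state M_∞ = F₁/k = F₁·τ = 36100 × 0.03900 = 1407.9 t.
M(t) = M_∞ + (M₀ − M_∞)·e^(−t/τ); t/τ = 0.0502/0.03900 = 1.287, so e^(−t/τ) = 0.2760.
M(t) = 1407.9 − 705.9 × 0.2760 = 1213.0 t.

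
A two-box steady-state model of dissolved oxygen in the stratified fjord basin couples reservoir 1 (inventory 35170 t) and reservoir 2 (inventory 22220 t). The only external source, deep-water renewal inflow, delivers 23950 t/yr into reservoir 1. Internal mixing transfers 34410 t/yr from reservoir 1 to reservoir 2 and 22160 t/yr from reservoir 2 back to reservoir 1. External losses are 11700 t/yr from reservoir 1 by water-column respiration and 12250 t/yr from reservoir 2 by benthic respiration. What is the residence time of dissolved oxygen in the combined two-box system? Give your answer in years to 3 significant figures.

Treat the two boxes together as one reservoir: the mixing fluxes between them are internal recycling, so τ = ΣM / Σ(external losses).
M_total = 35170 + 22220 = 57390 t.
ΣF_external_out = 11700 + 12250 = 23950 t/yr.
τ = M_total / ΣF_ext = 57390 / 23950 = 2.396 yr.

2.40 yr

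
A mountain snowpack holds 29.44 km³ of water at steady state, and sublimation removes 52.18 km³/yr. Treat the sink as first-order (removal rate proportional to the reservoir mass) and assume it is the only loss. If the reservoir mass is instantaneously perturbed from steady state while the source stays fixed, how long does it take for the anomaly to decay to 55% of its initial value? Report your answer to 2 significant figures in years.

0.34 yr

For a linear reservoir the anomaly decays as exp(−t/τ) with τ = M/F = 29.44/52.18 = 0.5642 yr.
exp(−t/τ) = 0.55 ⇒ t = −τ ln(0.55) = 0.5642 × 0.5978 = 0.3373 yr.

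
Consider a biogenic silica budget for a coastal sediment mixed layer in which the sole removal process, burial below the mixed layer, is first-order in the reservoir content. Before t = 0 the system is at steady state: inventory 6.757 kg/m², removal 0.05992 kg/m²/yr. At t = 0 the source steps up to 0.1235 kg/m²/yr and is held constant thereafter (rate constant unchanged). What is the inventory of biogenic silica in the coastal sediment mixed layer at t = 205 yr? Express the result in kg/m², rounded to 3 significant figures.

The sink rate constant is k = F₀/M₀ = 0.05992/6.757 = 0.008868 yr⁻¹.
Solving dM/dt = F₁ − kM with M(0) = M₀ gives M(t) = F₁/k + (M₀ − F₁/k)·e^(−kt).
F₁/k = 0.1235/0.008868 = 13.927 kg/m²; kt = 0.008868 × 205 = 1.818, e^(−kt) = 0.1624.
M(205) = 13.927 + (6.757 − 13.927) × 0.1624 = 13.927 − 1.164 = 12.763 kg/m².

12.8 kg/m²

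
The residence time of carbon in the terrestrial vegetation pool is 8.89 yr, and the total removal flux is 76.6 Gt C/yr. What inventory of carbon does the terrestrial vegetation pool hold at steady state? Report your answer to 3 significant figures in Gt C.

τ = M/F ⇒ M = τ × F = 8.89 × 76.6 = 681.0 Gt C.

681 Gt C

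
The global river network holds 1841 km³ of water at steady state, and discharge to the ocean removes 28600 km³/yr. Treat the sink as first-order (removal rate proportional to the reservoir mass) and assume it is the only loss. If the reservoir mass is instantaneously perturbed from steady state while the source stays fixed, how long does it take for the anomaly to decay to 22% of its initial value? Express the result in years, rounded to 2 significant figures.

For a linear reservoir the anomaly decays as exp(−t/τ) with τ = M/F = 1841/28600 = 0.06437 yr.
exp(−t/τ) = 0.22 ⇒ t = −τ ln(0.22) = 0.06437 × 1.514 = 0.09747 yr.

0.097 yr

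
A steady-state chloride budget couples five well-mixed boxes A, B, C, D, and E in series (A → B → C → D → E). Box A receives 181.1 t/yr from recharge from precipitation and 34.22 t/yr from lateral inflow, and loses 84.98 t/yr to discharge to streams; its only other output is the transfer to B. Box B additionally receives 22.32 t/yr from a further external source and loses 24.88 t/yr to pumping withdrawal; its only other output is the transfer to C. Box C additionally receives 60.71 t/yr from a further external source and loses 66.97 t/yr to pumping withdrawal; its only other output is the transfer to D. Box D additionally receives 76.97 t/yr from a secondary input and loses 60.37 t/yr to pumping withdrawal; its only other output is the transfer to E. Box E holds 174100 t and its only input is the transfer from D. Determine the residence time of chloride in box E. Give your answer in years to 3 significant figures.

Box A: F(A→B) = (181.1 + 34.22) − 84.98 = 130.34 t/yr.
Box B: F(B→C) = (130.34 + 22.32) − 24.88 = 127.78 t/yr.
Box C: F(C→D) = (127.78 + 60.71) − 66.97 = 121.52 t/yr.
Box D: F(D→E) = (121.52 + 76.97) − 60.37 = 138.12 t/yr.
Box E throughput = its input = 138.12 t/yr; τ = 174100 / 138.12 = 1260 yr.

1260 yr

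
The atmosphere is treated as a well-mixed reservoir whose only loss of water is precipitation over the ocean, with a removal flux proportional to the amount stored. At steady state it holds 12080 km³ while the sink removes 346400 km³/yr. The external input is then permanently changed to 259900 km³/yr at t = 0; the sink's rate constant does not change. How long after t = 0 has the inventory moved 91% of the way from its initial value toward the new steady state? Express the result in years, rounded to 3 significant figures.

0.0840 yr

τ = M₀/F₀ = 12080/346400 = 0.03487 yr.
The remaining gap fraction is e^(−t/τ); 91% covered ⇒ e^(−t/τ) = 0.0900.
t = −τ ln(0.0900) = 0.03487 × 2.408 = 0.08397 yr.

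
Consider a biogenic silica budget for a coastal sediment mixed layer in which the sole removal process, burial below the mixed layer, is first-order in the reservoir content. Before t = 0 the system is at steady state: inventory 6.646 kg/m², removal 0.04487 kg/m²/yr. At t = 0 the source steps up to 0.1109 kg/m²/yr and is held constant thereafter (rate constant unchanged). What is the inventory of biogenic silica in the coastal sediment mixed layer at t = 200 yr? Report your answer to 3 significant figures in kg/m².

Residence time τ = M₀/F₀ = 148.1 yr. The eventual steady state is M_∞ = M₀·(F₁/F₀) = 6.646 × 0.1109/0.04487 = 16.426 kg/m².
The anomaly ΔM(t) = M(t) − M_∞ decays as ΔM₀·e^(−t/τ) with ΔM₀ = 6.646 − 16.426 = −9.780 kg/m².
At t = 200 yr, e^(−t/τ) = e^(−1.350) = 0.2592, so ΔM = −2.535 kg/m² and M = 16.426 − 2.535 = 13.891 kg/m².

13.9 kg/m²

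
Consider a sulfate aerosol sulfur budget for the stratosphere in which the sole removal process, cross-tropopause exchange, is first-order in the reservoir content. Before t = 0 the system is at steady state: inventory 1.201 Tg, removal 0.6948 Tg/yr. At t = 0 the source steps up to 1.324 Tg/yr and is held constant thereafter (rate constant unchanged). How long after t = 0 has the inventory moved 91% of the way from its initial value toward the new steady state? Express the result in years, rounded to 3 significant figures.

4.16 yr

τ = M₀/F₀ = 1.201/0.6948 = 1.729 yr.
The remaining gap fraction is e^(−t/τ); 91% covered ⇒ e^(−t/τ) = 0.0900.
t = −τ ln(0.0900) = 1.729 × 2.408 = 4.162 yr.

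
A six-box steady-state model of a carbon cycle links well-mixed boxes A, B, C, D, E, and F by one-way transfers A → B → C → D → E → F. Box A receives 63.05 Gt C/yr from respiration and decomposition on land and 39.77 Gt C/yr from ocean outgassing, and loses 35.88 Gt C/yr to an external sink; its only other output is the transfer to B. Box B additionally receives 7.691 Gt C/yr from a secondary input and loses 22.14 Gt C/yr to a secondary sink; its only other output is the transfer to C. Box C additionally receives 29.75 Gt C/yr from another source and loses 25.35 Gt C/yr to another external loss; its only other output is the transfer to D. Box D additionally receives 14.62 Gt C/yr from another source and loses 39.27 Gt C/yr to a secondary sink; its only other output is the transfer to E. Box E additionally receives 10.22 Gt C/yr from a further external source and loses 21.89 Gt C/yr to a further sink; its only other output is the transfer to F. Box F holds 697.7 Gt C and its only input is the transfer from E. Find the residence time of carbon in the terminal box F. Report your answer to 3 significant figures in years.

33.9 yr

Box A: F(A→B) = (63.05 + 39.77) − 35.88 = 66.940 Gt C/yr.
Box B: F(B→C) = (66.940 + 7.691) − 22.14 = 52.491 Gt C/yr.
Box C: F(C→D) = (52.491 + 29.75) − 25.35 = 56.891 Gt C/yr.
Box D: F(D→E) = (56.891 + 14.62) − 39.27 = 32.241 Gt C/yr.
Box E: F(E→F) = (32.241 + 10.22) − 21.89 = 20.571 Gt C/yr.
Box F throughput = its input = 20.571 Gt C/yr; τ = 697.7 / 20.571 = 33.92 yr.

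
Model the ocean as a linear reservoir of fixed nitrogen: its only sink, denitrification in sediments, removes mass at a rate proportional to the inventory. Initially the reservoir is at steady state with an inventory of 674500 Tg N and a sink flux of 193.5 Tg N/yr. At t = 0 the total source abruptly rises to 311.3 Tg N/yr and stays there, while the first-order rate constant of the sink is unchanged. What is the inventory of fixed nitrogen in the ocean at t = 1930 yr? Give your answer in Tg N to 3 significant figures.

Residence time τ = M₀/F₀ = 3486 yr. The eventual steady state is M_∞ = M₀·(F₁/F₀) = 674500 × 311.3/193.5 = 1.0851×10^6 Tg N.
The anomaly ΔM(t) = M(t) − M_∞ decays as ΔM₀·e^(−t/τ) with ΔM₀ = 674500 − 1.0851×10^6 = −410600 Tg N.
At t = 1930 yr, e^(−t/τ) = e^(−0.5537) = 0.5748, so ΔM = −236000 Tg N and M = 1.0851×10^6 − 236000 = 849080 Tg N.

849000 Tg N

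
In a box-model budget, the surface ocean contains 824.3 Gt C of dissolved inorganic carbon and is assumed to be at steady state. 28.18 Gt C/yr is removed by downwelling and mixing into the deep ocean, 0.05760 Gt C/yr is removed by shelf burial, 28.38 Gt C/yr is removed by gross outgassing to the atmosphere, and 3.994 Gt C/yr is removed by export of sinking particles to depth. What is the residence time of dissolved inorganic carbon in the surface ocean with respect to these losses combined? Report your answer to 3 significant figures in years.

Total removal = 28.18 + 0.05760 + 28.38 + 3.994 = 60.612 Gt C/yr.
τ = M / ΣF_out = 824.3 / 60.612 = 13.60 yr.

13.6 yr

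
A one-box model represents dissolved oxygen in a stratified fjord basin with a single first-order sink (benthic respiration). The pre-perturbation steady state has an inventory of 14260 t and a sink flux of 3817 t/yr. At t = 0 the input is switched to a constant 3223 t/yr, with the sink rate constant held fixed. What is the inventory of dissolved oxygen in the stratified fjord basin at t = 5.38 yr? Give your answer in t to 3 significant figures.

12600 t

Residence time τ = M₀/F₀ = 3.736 yr. The eventual steady state is M_∞ = M₀·(F₁/F₀) = 14260 × 3223/3817 = 12041 t.
The anomaly ΔM(t) = M(t) − M_∞ decays as ΔM₀·e^(−t/τ) with ΔM₀ = 14260 − 12041 = 2219 t.
At t = 5.38 yr, e^(−t/τ) = e^(−1.440) = 0.2369, so ΔM = 525.7 t and M = 12041 + 525.7 = 12567 t.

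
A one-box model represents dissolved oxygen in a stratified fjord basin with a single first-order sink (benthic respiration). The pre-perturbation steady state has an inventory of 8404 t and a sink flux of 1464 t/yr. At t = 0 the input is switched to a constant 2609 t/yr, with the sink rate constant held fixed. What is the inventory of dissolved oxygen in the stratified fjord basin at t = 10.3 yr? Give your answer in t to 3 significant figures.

13900 t

The sink rate constant is k = F₀/M₀ = 1464/8404 = 0.1742 yr⁻¹.
Solving dM/dt = F₁ − kM with M(0) = M₀ gives M(t) = F₁/k + (M₀ − F₁/k)·e^(−kt).
F₁/k = 2609/0.1742 = 14977 t; kt = 0.1742 × 10.3 = 1.794, e^(−kt) = 0.1662.
M(10.3) = 14977 + (8404 − 14977) × 0.1662 = 14977 − 1093 = 13884 t.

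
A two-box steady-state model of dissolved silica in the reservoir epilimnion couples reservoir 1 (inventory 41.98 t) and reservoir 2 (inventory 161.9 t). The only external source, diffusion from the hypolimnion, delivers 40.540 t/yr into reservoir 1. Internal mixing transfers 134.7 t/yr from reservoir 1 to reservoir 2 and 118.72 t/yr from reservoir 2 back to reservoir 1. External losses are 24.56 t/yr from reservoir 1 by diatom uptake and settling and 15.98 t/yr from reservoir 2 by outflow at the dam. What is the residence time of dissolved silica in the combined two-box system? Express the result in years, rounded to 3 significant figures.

5.03 yr

Residence time in the combined system uses the total inventory and the total *external* removal — internal exchanges between the two boxes cancel.
M_total = 41.98 + 161.9 = 203.88 t.
ΣF_external_out = 24.56 + 15.98 = 40.540 t/yr.
τ = M_total / ΣF_ext = 203.88 / 40.540 = 5.029 yr.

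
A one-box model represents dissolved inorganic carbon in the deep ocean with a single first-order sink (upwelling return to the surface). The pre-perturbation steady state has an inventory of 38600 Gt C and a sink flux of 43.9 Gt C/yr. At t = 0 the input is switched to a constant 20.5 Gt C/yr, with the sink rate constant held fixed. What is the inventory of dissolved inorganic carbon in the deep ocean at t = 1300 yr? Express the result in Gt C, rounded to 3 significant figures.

22700 Gt C

Residence time τ = M₀/F₀ = 879.3 yr. The eventual steady state is M_∞ = M₀·(F₁/F₀) = 38600 × 20.5/43.9 = 18025 Gt C.
The anomaly ΔM(t) = M(t) − M_∞ decays as ΔM₀·e^(−t/τ) with ΔM₀ = 38600 − 18025 = 20570 Gt C.
At t = 1300 yr, e^(−t/τ) = e^(−1.478) = 0.2280, so ΔM = 4691 Gt C and M = 18025 + 4691 = 22716 Gt C.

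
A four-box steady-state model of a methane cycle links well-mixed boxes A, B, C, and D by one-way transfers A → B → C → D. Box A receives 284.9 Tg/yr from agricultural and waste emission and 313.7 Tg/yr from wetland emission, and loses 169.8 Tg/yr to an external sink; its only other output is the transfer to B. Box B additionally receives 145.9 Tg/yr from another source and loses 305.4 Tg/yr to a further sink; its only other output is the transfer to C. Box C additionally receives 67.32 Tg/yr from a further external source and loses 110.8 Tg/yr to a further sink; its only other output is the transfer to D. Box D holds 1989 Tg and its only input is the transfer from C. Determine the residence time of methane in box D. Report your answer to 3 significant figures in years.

Box A: F(A→B) = (284.9 + 313.7) − 169.8 = 428.80 Tg/yr.
Box B: F(B→C) = (428.80 + 145.9) − 305.4 = 269.30 Tg/yr.
Box C: F(C→D) = (269.30 + 67.32) − 110.8 = 225.82 Tg/yr.
Box D throughput = its input = 225.82 Tg/yr; τ = 1989 / 225.82 = 8.808 yr.

8.81 yr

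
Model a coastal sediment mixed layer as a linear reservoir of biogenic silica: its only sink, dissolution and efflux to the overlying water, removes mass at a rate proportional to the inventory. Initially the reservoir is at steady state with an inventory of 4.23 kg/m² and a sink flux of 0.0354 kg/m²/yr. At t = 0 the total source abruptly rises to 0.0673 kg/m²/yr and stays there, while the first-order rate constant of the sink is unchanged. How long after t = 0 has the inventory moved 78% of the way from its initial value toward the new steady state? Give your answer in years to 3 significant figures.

181 yr

τ = M₀/F₀ = 4.23/0.0354 = 119.5 yr.
The remaining gap fraction is e^(−t/τ); 78% covered ⇒ e^(−t/τ) = 0.220.
t = −τ ln(0.220) = 119.5 × 1.514 = 180.9 yr.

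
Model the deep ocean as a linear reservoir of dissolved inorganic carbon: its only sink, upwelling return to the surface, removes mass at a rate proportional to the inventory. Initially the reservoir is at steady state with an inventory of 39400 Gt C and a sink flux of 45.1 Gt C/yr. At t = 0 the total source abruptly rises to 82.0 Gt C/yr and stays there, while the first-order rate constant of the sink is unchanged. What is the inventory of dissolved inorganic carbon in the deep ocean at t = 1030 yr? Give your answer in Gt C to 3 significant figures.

τ = M₀/F₀ = 39400/45.1 = 873.6 yr; rate constant k = 1/τ.
New steady state M_∞ = F₁/k = F₁·τ = 82.0 × 873.6 = 71636 Gt C.
M(t) = M_∞ + (M₀ − M_∞)·e^(−t/τ); t/τ = 1030/873.6 = 1.179, so e^(−t/τ) = 0.3076.
M(t) = 71636 − 32240 × 0.3076 = 61721 Gt C.

61700 Gt C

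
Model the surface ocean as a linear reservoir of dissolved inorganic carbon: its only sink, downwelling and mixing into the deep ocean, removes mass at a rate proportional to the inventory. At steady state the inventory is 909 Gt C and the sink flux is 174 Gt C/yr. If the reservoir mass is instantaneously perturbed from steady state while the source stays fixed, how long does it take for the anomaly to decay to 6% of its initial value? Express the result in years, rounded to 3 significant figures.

14.7 yr

For a linear reservoir the anomaly decays as exp(−t/τ) with τ = M/F = 909/174 = 5.224 yr.
exp(−t/τ) = 0.06 ⇒ t = −τ ln(0.06) = 5.224 × 2.813 = 14.70 yr.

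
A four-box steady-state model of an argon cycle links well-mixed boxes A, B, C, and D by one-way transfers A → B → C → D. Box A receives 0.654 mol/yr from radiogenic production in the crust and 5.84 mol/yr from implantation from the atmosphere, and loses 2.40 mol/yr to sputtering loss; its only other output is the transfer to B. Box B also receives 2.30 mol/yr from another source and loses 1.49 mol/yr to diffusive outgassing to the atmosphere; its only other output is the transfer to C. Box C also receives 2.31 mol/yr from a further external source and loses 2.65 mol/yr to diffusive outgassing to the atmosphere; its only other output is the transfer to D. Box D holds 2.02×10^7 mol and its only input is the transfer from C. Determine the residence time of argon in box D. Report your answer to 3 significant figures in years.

Box A: F(A→B) = (0.654 + 5.84) − 2.40 = 4.0940 mol/yr.
Box B: F(B→C) = (4.0940 + 2.30) − 1.49 = 4.9040 mol/yr.
Box C: F(C→D) = (4.9040 + 2.31) − 2.65 = 4.5640 mol/yr.
Box D throughput = its input = 4.5640 mol/yr; τ = 2.02×10^7 / 4.5640 = 4.426×10^6 yr.

4.43×10^6 yr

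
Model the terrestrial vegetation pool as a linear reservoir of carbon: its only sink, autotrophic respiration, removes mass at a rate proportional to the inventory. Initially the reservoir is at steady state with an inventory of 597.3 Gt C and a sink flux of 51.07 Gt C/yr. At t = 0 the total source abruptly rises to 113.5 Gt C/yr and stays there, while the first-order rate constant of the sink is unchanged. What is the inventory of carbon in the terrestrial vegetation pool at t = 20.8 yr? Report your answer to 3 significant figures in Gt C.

The sink rate constant is k = F₀/M₀ = 51.07/597.3 = 0.08550 yr⁻¹.
Solving dM/dt = F₁ − kM with M(0) = M₀ gives M(t) = F₁/k + (M₀ − F₁/k)·e^(−kt).
F₁/k = 113.5/0.08550 = 1327.5 Gt C; kt = 0.08550 × 20.8 = 1.778, e^(−kt) = 0.1689.
M(20.8) = 1327.5 + (597.3 − 1327.5) × 0.1689 = 1327.5 − 123.3 = 1204.1 Gt C.

1200 Gt C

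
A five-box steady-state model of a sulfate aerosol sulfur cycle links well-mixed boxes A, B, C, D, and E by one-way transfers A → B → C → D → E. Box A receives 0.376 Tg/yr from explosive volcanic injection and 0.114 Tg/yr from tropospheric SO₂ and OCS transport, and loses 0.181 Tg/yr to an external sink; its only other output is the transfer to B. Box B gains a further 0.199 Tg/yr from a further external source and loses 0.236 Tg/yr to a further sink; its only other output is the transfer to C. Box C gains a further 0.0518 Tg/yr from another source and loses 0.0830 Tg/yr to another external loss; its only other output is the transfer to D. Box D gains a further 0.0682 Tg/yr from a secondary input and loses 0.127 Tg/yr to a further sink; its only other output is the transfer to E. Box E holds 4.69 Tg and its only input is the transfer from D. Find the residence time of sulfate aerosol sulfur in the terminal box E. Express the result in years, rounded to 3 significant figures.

25.8 yr

Box A: F(A→B) = (0.376 + 0.114) − 0.181 = 0.30900 Tg/yr.
Box B: F(B→C) = (0.30900 + 0.199) − 0.236 = 0.27200 Tg/yr.
Box C: F(C→D) = (0.27200 + 0.0518) − 0.0830 = 0.24080 Tg/yr.
Box D: F(D→E) = (0.24080 + 0.0682) − 0.127 = 0.18200 Tg/yr.
Box E throughput = its input = 0.18200 Tg/yr; τ = 4.69 / 0.18200 = 25.77 yr.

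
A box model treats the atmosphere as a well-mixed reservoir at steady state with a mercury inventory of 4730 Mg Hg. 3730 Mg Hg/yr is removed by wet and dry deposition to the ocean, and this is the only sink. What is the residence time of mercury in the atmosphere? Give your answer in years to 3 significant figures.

1.27 yr

τ = M / F = 4730 / 3730 = 1.268 yr.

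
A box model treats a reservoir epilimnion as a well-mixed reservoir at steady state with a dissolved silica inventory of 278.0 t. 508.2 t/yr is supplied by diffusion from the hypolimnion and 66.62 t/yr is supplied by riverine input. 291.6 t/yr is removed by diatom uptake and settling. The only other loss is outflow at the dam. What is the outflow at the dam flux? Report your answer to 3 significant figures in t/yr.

283 t/yr

At steady state ΣF_in = ΣF_out.
ΣF_in = 508.2 + 66.62 = 574.82 t/yr.
Outflow at the dam flux = ΣF_in − (291.6) = 574.82 − 291.6 = 283.2 t/yr.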